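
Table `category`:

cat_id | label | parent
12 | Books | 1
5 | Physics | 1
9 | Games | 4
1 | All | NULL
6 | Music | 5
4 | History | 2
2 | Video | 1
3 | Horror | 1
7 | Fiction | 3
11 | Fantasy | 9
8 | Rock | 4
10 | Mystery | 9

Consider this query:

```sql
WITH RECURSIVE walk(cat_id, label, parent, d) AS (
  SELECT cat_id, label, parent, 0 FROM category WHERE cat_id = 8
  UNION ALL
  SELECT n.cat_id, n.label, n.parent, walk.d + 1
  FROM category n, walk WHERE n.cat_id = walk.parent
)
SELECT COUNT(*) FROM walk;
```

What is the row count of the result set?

4

Base: cat_id=8 (Rock), parent=4, d 0.
Iteration 1: join on cat_id=4 -> History (id 4, parent=2, d 1).
Iteration 2: join on cat_id=2 -> Video (id 2, parent=1, d 2).
Iteration 3: join on cat_id=1 -> All (id 1, parent=NULL, d 3).
Iteration 4: parent is NULL; no match; recursion stops.
Total rows emitted: 4.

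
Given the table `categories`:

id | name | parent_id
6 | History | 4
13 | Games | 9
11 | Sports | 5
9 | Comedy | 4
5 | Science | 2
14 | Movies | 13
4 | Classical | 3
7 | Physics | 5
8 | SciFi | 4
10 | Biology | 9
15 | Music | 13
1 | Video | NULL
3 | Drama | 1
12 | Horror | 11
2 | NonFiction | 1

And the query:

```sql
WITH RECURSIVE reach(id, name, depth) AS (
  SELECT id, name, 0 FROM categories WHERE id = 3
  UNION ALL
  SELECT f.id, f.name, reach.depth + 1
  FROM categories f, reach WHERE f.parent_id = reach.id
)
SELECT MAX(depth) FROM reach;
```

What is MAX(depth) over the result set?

Base: id=3 (Drama) at depth 0.
Iteration 1: rows with parent_id in {3} -> Classical (id 4, depth 1).
Iteration 2: rows with parent_id in {4} -> History (id 6, depth 2), SciFi (id 8, depth 2), Comedy (id 9, depth 2).
Iteration 3: rows with parent_id in {6,8,9} -> Biology (id 10, depth 3), Games (id 13, depth 3).
Iteration 4: rows with parent_id in {10,13} -> Movies (id 14, depth 4), Music (id 15, depth 4).
Iteration 5: no rows with parent_id in {14,15}; recursion stops.
depth values: 0, 1, 2, 2, 2, 3, 3, 4, 4; the maximum is 4.

4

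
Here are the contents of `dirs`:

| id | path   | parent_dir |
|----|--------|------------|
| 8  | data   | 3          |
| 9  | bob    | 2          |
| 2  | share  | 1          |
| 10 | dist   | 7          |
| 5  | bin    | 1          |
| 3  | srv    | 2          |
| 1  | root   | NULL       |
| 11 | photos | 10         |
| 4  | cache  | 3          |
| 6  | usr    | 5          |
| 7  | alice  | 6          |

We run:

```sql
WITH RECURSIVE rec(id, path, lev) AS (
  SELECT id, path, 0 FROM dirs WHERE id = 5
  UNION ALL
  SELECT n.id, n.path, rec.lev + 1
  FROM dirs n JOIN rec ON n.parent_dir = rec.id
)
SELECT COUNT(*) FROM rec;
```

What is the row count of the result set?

Base: id=5 (bin) at lev 0.
Iteration 1: rows with parent_dir in {5} -> usr (id 6, lev 1).
Iteration 2: rows with parent_dir in {6} -> alice (id 7, lev 2).
Iteration 3: rows with parent_dir in {7} -> dist (id 10, lev 3).
Iteration 4: rows with parent_dir in {10} -> photos (id 11, lev 4).
Iteration 5: no rows with parent_dir in {11}; recursion stops.
Total rows emitted: 5.

5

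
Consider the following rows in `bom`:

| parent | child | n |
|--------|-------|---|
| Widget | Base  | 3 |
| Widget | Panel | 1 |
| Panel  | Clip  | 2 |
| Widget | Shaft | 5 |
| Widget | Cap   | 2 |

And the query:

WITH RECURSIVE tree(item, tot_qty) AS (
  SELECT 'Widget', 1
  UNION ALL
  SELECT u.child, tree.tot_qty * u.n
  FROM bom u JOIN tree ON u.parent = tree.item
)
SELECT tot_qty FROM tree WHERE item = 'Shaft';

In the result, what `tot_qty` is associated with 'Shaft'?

Base: (Widget, tot_qty=1).
Iteration 1: components of {Widget} -> Base = 1*3 = 3, Cap = 1*2 = 2, Panel = 1*1 = 1, Shaft = 1*5 = 5.
Iteration 2: components of {Base,Cap,Panel,Shaft} -> Clip = 1*2 = 2.
Iteration 3: no further components; recursion stops.

5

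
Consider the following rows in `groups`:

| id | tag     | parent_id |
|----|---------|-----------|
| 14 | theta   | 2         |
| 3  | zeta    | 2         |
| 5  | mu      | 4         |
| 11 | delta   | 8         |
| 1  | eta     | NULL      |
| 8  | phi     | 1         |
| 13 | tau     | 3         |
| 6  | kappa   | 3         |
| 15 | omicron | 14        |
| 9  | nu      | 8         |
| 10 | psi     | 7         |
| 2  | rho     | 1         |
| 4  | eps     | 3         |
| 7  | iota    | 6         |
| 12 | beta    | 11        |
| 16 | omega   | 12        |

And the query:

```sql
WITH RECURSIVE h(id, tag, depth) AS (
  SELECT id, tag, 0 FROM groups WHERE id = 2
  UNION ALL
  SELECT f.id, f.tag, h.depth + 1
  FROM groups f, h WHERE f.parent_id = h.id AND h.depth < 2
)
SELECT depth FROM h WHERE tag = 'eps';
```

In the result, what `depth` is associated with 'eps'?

Base: id=2 (rho) at depth 0.
Iteration 1: rows with parent_id in {2} -> zeta (id 3, depth 1), theta (id 14, depth 1).
Iteration 2: rows with parent_id in {3,14} -> eps (id 4, depth 2), kappa (id 6, depth 2), tau (id 13, depth 2), omicron (id 15, depth 2).
Iteration 3: depth < 2 fails for all current rows; recursion stops.

2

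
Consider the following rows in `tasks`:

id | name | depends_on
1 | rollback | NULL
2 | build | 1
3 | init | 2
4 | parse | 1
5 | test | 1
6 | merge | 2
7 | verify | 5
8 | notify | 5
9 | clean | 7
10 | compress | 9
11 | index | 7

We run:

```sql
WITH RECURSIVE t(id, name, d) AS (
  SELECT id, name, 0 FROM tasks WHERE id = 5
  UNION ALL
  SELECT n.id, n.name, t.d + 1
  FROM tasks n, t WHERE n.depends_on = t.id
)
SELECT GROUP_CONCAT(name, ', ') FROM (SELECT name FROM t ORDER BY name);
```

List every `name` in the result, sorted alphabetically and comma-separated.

Base: id=5 (test) at d 0.
Iteration 1: rows with depends_on in {5} -> verify (id 7, d 1), notify (id 8, d 1).
Iteration 2: rows with depends_on in {7,8} -> clean (id 9, d 2), index (id 11, d 2).
Iteration 3: rows with depends_on in {9,11} -> compress (id 10, d 3).
Iteration 4: no rows with depends_on in {10}; recursion stops.

clean, compress, index, notify, test, verify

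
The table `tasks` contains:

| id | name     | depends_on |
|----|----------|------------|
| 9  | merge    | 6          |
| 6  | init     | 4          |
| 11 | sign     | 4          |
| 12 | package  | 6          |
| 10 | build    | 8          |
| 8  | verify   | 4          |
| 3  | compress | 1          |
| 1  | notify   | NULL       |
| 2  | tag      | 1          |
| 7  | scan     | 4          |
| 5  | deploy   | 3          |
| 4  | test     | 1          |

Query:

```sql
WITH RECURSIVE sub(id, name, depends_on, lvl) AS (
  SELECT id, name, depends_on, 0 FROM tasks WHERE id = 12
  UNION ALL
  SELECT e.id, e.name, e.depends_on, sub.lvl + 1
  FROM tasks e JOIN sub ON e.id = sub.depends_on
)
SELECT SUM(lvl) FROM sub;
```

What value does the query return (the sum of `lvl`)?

Base: id=12 (package), depends_on=6, lvl 0.
Iteration 1: join on id=6 -> init (id 6, depends_on=4, lvl 1).
Iteration 2: join on id=4 -> test (id 4, depends_on=1, lvl 2).
Iteration 3: join on id=1 -> notify (id 1, depends_on=NULL, lvl 3).
Iteration 4: depends_on is NULL; no match; recursion stops.
SUM(lvl) = 0 + 1 + 2 + 3 = 6.

6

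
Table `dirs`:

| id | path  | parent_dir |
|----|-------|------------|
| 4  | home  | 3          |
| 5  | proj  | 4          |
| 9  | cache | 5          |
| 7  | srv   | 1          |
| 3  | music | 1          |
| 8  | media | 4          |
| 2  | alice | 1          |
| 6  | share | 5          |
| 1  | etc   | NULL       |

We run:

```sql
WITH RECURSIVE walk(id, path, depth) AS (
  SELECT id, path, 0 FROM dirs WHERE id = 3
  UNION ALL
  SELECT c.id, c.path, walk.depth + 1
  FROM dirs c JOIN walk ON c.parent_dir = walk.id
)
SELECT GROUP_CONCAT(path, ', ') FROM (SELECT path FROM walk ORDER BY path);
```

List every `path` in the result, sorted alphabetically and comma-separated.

cache, home, media, music, proj, share

Base: id=3 (music) at depth 0.
Iteration 1: rows with parent_dir in {3} -> home (id 4, depth 1).
Iteration 2: rows with parent_dir in {4} -> proj (id 5, depth 2), media (id 8, depth 2).
Iteration 3: rows with parent_dir in {5,8} -> share (id 6, depth 3), cache (id 9, depth 3).
Iteration 4: no rows with parent_dir in {6,9}; recursion stops.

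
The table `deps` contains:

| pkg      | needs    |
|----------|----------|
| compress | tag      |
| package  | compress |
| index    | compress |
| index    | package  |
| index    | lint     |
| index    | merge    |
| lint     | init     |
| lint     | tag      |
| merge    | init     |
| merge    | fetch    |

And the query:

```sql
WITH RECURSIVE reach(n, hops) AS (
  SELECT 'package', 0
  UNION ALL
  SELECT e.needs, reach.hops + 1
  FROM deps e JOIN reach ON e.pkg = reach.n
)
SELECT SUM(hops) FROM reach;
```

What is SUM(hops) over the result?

Base: (package, hops=0).
Iteration 1: edges from {package} -> (compress, hops=1).
Iteration 2: edges from {compress} -> (tag, hops=2).
Iteration 3: no outgoing edges from {tag}; recursion stops.
SUM(hops) = 0 + 1 + 2 = 3.

3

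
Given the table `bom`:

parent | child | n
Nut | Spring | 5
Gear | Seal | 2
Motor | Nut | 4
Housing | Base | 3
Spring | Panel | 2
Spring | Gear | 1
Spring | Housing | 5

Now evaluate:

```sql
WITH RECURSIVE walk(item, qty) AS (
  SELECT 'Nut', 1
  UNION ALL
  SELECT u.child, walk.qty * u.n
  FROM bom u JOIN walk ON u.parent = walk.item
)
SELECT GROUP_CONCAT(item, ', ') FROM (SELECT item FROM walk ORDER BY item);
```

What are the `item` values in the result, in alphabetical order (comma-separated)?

Base, Gear, Housing, Nut, Panel, Seal, Spring

Base: (Nut, qty=1).
Iteration 1: components of {Nut} -> Spring = 1*5 = 5.
Iteration 2: components of {Spring} -> Gear = 5*1 = 5, Housing = 5*5 = 25, Panel = 5*2 = 10.
Iteration 3: components of {Gear,Housing,Panel} -> Base = 25*3 = 75, Seal = 5*2 = 10.
Iteration 4: no further components; recursion stops.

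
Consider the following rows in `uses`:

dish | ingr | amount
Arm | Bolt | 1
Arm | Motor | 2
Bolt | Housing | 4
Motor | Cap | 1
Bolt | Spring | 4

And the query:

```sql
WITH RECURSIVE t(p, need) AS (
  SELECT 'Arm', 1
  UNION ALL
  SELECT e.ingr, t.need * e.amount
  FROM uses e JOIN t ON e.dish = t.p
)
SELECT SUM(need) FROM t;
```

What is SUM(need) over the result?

14

Base: (Arm, need=1).
Iteration 1: components of {Arm} -> Bolt = 1*1 = 1, Motor = 1*2 = 2.
Iteration 2: components of {Bolt,Motor} -> Cap = 2*1 = 2, Housing = 1*4 = 4, Spring = 1*4 = 4.
Iteration 3: no further components; recursion stops.
SUM(need) = 1 + 1 + 2 + 4 + 4 + 2 = 14.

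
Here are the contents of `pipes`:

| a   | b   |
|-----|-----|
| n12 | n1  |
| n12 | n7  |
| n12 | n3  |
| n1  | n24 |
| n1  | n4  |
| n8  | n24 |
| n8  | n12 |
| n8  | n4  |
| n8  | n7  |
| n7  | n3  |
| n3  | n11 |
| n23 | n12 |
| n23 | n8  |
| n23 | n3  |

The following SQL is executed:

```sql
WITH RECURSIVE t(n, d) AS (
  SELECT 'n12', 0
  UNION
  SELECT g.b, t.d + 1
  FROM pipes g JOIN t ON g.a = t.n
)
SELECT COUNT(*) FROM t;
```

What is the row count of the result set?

9

Base: (n12, d=0).
Iteration 1: edges from {n12} -> (n1, d=1), (n3, d=1), (n7, d=1).
Iteration 2: edges from {n1,n3,n7} -> (n11, d=2), (n24, d=2), (n3, d=2), (n4, d=2).
Iteration 3: edges from {n11,n24,n3,n4} -> (n11, d=3).
Iteration 4: no outgoing edges from {n11}; recursion stops.
Total rows emitted: 9.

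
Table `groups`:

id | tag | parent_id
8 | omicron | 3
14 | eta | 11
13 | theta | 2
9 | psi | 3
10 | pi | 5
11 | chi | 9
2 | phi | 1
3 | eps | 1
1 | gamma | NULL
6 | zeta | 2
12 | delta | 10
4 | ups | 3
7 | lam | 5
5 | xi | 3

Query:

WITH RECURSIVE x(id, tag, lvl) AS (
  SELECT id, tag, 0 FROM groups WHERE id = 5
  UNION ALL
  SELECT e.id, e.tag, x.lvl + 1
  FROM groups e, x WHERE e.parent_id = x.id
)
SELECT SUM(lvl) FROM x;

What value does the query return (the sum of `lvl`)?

Base: id=5 (xi) at lvl 0.
Iteration 1: rows with parent_id in {5} -> lam (id 7, lvl 1), pi (id 10, lvl 1).
Iteration 2: rows with parent_id in {7,10} -> delta (id 12, lvl 2).
Iteration 3: no rows with parent_id in {12}; recursion stops.
SUM(lvl) = 0 + 1 + 1 + 2 = 4.

4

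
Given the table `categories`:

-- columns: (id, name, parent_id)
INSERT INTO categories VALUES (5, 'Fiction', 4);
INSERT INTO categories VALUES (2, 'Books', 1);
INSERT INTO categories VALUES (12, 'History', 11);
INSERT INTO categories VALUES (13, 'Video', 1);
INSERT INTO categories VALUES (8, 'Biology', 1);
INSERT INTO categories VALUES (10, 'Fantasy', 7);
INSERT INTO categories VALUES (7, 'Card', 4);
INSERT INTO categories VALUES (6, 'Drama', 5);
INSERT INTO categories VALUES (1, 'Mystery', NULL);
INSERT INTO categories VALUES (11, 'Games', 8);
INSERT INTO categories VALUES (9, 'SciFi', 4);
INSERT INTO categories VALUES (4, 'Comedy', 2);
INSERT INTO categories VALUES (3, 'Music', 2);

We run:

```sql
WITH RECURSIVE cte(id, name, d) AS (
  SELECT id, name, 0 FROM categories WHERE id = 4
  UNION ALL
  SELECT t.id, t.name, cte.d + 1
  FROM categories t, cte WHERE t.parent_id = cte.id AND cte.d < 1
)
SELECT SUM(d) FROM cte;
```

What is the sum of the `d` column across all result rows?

3

Base: id=4 (Comedy) at d 0.
Iteration 1: rows with parent_id in {4} -> Fiction (id 5, d 1), Card (id 7, d 1), SciFi (id 9, d 1).
Iteration 2: d < 1 fails for all current rows; recursion stops.
SUM(d) = 0 + 1 + 1 + 1 = 3.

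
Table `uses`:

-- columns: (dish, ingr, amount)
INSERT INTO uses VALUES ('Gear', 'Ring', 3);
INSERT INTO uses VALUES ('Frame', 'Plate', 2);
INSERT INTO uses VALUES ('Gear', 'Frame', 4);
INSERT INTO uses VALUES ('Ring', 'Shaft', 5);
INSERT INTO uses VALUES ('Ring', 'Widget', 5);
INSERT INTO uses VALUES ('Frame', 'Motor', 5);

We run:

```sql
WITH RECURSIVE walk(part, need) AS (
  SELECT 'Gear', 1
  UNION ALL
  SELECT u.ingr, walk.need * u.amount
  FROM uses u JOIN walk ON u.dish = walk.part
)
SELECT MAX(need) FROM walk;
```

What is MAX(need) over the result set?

20

Base: (Gear, need=1).
Iteration 1: components of {Gear} -> Frame = 1*4 = 4, Ring = 1*3 = 3.
Iteration 2: components of {Frame,Ring} -> Motor = 4*5 = 20, Plate = 4*2 = 8, Shaft = 3*5 = 15, Widget = 3*5 = 15.
Iteration 3: no further components; recursion stops.
need values: 1, 3, 4, 15, 15, 8, 20; the maximum is 20.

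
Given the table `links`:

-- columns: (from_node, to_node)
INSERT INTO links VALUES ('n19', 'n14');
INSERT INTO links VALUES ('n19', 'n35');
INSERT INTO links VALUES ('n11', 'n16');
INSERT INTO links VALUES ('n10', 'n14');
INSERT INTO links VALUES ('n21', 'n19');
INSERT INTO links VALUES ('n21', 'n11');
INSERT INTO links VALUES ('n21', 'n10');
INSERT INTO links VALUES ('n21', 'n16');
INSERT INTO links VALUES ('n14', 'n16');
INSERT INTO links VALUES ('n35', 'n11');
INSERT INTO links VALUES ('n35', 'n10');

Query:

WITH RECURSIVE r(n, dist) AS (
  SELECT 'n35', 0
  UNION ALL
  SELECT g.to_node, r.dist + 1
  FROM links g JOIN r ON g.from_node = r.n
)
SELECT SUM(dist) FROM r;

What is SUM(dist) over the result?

Base: (n35, dist=0).
Iteration 1: edges from {n35} -> (n10, dist=1), (n11, dist=1).
Iteration 2: edges from {n10,n11} -> (n14, dist=2), (n16, dist=2).
Iteration 3: edges from {n14,n16} -> (n16, dist=3).
Iteration 4: no outgoing edges from {n16}; recursion stops.
SUM(dist) = 0 + 1 + 1 + 2 + 2 + 3 = 9.

9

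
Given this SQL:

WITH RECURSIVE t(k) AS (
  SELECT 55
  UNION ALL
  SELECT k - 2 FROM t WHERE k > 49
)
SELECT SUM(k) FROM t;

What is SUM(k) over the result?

208

Base: k=55.
Iteration 1: 55 > 49 holds -> k = 55 - 2 = 53.
Iteration 2: 53 > 49 holds -> k = 53 - 2 = 51.
Iteration 3: 51 > 49 holds -> k = 51 - 2 = 49.
Iteration 4: 49 > 49 fails; recursion stops.
SUM(k) = 55 + 53 + 51 + 49 = 208.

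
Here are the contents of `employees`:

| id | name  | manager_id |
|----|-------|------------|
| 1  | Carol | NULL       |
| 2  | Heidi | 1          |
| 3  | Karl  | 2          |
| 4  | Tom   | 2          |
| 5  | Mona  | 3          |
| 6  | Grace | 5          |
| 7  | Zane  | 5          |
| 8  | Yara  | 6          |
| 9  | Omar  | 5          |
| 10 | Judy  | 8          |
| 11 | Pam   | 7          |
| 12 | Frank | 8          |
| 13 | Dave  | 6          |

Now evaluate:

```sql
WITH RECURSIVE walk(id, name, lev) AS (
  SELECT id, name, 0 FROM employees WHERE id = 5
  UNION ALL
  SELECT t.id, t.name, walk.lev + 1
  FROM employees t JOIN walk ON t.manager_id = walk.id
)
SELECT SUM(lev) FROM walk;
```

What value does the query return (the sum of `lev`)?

15

Base: id=5 (Mona) at lev 0.
Iteration 1: rows with manager_id in {5} -> Grace (id 6, lev 1), Zane (id 7, lev 1), Omar (id 9, lev 1).
Iteration 2: rows with manager_id in {6,7,9} -> Yara (id 8, lev 2), Pam (id 11, lev 2), Dave (id 13, lev 2).
Iteration 3: rows with manager_id in {8,11,13} -> Judy (id 10, lev 3), Frank (id 12, lev 3).
Iteration 4: no rows with manager_id in {10,12}; recursion stops.
SUM(lev) = 0 + 1 + 1 + 1 + 2 + 2 + 2 + 3 + 3 = 15.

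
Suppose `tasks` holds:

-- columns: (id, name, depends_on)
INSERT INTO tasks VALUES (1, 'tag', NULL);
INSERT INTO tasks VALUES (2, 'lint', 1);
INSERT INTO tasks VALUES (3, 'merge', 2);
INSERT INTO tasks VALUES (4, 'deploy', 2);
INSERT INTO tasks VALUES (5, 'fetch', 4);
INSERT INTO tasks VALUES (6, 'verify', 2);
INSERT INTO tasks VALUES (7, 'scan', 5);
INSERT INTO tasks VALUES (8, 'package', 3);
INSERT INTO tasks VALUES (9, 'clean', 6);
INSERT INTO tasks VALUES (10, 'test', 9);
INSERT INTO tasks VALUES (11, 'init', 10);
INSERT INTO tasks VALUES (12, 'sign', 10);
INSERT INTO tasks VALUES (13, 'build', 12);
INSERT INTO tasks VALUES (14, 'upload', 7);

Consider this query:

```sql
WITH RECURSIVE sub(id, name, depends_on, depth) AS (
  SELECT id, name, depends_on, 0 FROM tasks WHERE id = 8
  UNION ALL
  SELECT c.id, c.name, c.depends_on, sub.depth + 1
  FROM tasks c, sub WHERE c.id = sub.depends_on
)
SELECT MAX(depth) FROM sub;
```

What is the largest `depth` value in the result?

Base: id=8 (package), depends_on=3, depth 0.
Iteration 1: join on id=3 -> merge (id 3, depends_on=2, depth 1).
Iteration 2: join on id=2 -> lint (id 2, depends_on=1, depth 2).
Iteration 3: join on id=1 -> tag (id 1, depends_on=NULL, depth 3).
Iteration 4: depends_on is NULL; no match; recursion stops.
depth values: 0, 1, 2, 3; the maximum is 3.

3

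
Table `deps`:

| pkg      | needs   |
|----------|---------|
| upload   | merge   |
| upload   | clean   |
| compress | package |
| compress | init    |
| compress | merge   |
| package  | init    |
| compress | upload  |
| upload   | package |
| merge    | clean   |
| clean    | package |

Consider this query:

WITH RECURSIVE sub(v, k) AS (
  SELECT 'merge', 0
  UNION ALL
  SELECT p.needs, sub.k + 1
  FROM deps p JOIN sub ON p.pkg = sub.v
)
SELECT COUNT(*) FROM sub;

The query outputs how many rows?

Base: (merge, k=0).
Iteration 1: edges from {merge} -> (clean, k=1).
Iteration 2: edges from {clean} -> (package, k=2).
Iteration 3: edges from {package} -> (init, k=3).
Iteration 4: no outgoing edges from {init}; recursion stops.
Total rows emitted: 4.

4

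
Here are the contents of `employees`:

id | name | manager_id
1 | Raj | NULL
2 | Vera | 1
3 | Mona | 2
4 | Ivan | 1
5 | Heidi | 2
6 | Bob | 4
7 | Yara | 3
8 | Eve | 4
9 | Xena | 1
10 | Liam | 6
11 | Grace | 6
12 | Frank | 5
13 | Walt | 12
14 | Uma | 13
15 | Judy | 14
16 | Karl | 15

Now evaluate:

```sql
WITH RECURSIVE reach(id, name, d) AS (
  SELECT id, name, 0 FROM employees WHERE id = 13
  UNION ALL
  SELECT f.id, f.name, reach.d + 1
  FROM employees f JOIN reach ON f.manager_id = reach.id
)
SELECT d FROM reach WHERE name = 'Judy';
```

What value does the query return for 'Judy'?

2

Base: id=13 (Walt) at d 0.
Iteration 1: rows with manager_id in {13} -> Uma (id 14, d 1).
Iteration 2: rows with manager_id in {14} -> Judy (id 15, d 2).
Iteration 3: rows with manager_id in {15} -> Karl (id 16, d 3).
Iteration 4: no rows with manager_id in {16}; recursion stops.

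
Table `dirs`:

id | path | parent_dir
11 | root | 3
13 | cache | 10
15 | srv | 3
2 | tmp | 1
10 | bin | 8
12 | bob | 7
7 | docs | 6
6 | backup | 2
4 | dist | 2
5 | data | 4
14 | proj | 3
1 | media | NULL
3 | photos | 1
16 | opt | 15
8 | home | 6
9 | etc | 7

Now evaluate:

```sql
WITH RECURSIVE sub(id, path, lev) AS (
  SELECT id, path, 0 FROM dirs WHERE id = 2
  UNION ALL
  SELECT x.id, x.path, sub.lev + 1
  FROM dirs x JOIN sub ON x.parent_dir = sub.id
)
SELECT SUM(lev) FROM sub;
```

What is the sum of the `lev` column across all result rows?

21

Base: id=2 (tmp) at lev 0.
Iteration 1: rows with parent_dir in {2} -> dist (id 4, lev 1), backup (id 6, lev 1).
Iteration 2: rows with parent_dir in {4,6} -> data (id 5, lev 2), docs (id 7, lev 2), home (id 8, lev 2).
Iteration 3: rows with parent_dir in {5,7,8} -> etc (id 9, lev 3), bin (id 10, lev 3), bob (id 12, lev 3).
Iteration 4: rows with parent_dir in {9,10,12} -> cache (id 13, lev 4).
Iteration 5: no rows with parent_dir in {13}; recursion stops.
SUM(lev) = 0 + 1 + 1 + 2 + 2 + 2 + 3 + 3 + 3 + 4 = 21.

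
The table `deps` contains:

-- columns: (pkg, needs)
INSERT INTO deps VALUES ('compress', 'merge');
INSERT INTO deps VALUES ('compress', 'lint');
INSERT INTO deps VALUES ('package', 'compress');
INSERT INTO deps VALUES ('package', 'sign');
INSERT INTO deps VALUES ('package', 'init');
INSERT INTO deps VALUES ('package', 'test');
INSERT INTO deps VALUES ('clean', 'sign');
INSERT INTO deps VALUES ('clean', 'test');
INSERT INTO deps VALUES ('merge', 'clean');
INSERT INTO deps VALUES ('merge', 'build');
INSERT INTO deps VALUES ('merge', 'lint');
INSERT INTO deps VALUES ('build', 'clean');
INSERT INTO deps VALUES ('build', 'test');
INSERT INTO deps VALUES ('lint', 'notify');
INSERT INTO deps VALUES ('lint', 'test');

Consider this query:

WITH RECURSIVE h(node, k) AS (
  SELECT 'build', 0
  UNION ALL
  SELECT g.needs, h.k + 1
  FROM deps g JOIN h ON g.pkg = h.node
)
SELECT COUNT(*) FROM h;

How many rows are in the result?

Base: (build, k=0).
Iteration 1: edges from {build} -> (clean, k=1), (test, k=1).
Iteration 2: edges from {clean,test} -> (sign, k=2), (test, k=2).
Iteration 3: no outgoing edges from {sign,test}; recursion stops.
Total rows emitted: 5.

5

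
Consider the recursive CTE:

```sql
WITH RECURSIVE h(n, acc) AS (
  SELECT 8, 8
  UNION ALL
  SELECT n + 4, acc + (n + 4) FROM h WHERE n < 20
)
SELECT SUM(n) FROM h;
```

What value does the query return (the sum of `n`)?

56

Base: n=8, acc=8.
Iteration 1: 8 < 20 holds -> n = 8 + 4 = 12, acc = 8 + 12 = 20.
Iteration 2: 12 < 20 holds -> n = 12 + 4 = 16, acc = 20 + 16 = 36.
Iteration 3: 16 < 20 holds -> n = 16 + 4 = 20, acc = 36 + 20 = 56.
Iteration 4: 20 < 20 fails; recursion stops.
SUM(n) = 8 + 12 + 16 + 20 = 56.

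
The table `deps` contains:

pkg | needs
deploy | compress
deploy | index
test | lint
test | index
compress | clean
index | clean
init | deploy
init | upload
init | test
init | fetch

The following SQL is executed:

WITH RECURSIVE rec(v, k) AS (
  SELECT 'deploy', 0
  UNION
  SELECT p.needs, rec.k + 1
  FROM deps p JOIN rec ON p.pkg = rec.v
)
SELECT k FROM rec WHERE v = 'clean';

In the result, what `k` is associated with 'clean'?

Base: (deploy, k=0).
Iteration 1: edges from {deploy} -> (compress, k=1), (index, k=1).
Iteration 2: edges from {compress,index} -> (clean, k=2). [UNION drops 1 duplicate row(s)]
Iteration 3: no outgoing edges from {clean}; recursion stops.

2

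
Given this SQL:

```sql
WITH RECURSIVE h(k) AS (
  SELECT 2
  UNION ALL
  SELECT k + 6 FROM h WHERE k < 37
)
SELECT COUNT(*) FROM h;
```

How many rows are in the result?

7

Base: k=2.
Iteration 1: 2 < 37 holds -> k = 2 + 6 = 8.
Iteration 2: 8 < 37 holds -> k = 8 + 6 = 14.
Iteration 3: 14 < 37 holds -> k = 14 + 6 = 20.
Iteration 4: 20 < 37 holds -> k = 20 + 6 = 26.
Iteration 5: 26 < 37 holds -> k = 26 + 6 = 32.
Iteration 6: 32 < 37 holds -> k = 32 + 6 = 38.
Iteration 7: 38 < 37 fails; recursion stops.
Total rows emitted: 7.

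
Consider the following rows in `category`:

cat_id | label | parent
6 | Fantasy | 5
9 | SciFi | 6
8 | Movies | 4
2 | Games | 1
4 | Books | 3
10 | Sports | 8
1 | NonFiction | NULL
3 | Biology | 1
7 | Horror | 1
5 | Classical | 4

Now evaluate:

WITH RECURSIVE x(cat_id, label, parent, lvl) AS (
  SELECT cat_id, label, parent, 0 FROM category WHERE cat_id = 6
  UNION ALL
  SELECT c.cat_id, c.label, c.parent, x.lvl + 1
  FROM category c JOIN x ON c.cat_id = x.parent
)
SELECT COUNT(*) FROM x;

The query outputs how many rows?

Base: cat_id=6 (Fantasy), parent=5, lvl 0.
Iteration 1: join on cat_id=5 -> Classical (id 5, parent=4, lvl 1).
Iteration 2: join on cat_id=4 -> Books (id 4, parent=3, lvl 2).
Iteration 3: join on cat_id=3 -> Biology (id 3, parent=1, lvl 3).
Iteration 4: join on cat_id=1 -> NonFiction (id 1, parent=NULL, lvl 4).
Iteration 5: parent is NULL; no match; recursion stops.
Total rows emitted: 5.

5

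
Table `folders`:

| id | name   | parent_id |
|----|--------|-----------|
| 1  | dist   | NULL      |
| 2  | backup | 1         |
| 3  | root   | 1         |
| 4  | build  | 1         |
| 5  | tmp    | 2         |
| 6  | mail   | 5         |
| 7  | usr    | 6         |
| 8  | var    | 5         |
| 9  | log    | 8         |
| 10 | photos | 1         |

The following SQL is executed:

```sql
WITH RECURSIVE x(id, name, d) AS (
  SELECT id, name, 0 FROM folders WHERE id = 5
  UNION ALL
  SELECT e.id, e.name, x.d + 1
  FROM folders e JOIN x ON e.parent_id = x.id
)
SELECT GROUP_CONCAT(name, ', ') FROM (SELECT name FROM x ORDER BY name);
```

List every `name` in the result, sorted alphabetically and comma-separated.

log, mail, tmp, usr, var

Base: id=5 (tmp) at d 0.
Iteration 1: rows with parent_id in {5} -> mail (id 6, d 1), var (id 8, d 1).
Iteration 2: rows with parent_id in {6,8} -> usr (id 7, d 2), log (id 9, d 2).
Iteration 3: no rows with parent_id in {7,9}; recursion stops.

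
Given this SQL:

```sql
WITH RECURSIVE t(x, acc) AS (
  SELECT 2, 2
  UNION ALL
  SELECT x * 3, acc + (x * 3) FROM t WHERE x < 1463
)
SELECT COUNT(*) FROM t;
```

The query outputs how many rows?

8

Base: x=2, acc=2.
Iteration 1: 2 < 1463 holds -> x = 2 * 3 = 6, acc = 2 + 6 = 8.
Iteration 2: 6 < 1463 holds -> x = 6 * 3 = 18, acc = 8 + 18 = 26.
Iteration 3: 18 < 1463 holds -> x = 18 * 3 = 54, acc = 26 + 54 = 80.
Iteration 4: 54 < 1463 holds -> x = 54 * 3 = 162, acc = 80 + 162 = 242.
Iteration 5: 162 < 1463 holds -> x = 162 * 3 = 486, acc = 242 + 486 = 728.
Iteration 6: 486 < 1463 holds -> x = 486 * 3 = 1458, acc = 728 + 1458 = 2186.
Iteration 7: 1458 < 1463 holds -> x = 1458 * 3 = 4374, acc = 2186 + 4374 = 6560.
Iteration 8: 4374 < 1463 fails; recursion stops.
Total rows emitted: 8.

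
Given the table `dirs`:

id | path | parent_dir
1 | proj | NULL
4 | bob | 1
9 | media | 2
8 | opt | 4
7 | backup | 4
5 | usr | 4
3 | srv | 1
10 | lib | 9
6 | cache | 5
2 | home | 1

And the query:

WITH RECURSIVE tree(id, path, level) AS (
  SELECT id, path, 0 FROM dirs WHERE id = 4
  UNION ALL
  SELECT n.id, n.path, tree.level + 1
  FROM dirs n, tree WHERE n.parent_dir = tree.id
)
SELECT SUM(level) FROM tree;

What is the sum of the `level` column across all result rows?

5

Base: id=4 (bob) at level 0.
Iteration 1: rows with parent_dir in {4} -> usr (id 5, level 1), backup (id 7, level 1), opt (id 8, level 1).
Iteration 2: rows with parent_dir in {5,7,8} -> cache (id 6, level 2).
Iteration 3: no rows with parent_dir in {6}; recursion stops.
SUM(level) = 0 + 1 + 1 + 1 + 2 = 5.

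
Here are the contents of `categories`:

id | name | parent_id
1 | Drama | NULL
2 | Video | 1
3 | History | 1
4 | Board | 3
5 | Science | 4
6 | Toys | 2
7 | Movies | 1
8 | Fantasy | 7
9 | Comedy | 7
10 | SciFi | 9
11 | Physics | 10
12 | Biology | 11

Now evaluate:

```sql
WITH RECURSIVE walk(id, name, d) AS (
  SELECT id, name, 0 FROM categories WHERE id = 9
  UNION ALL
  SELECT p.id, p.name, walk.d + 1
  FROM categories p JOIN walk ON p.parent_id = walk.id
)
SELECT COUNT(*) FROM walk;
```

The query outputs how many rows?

Base: id=9 (Comedy) at d 0.
Iteration 1: rows with parent_id in {9} -> SciFi (id 10, d 1).
Iteration 2: rows with parent_id in {10} -> Physics (id 11, d 2).
Iteration 3: rows with parent_id in {11} -> Biology (id 12, d 3).
Iteration 4: no rows with parent_id in {12}; recursion stops.
Total rows emitted: 4.

4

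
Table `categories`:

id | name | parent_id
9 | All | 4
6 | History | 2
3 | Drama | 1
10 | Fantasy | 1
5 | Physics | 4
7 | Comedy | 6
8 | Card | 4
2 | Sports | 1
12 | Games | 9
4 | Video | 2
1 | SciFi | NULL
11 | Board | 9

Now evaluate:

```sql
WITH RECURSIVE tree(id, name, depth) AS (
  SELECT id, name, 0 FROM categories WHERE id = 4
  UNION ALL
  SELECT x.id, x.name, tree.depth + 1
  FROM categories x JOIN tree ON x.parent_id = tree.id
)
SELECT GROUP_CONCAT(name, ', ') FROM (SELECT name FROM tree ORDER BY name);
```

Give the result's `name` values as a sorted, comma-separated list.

All, Board, Card, Games, Physics, Video

Base: id=4 (Video) at depth 0.
Iteration 1: rows with parent_id in {4} -> Physics (id 5, depth 1), Card (id 8, depth 1), All (id 9, depth 1).
Iteration 2: rows with parent_id in {5,8,9} -> Board (id 11, depth 2), Games (id 12, depth 2).
Iteration 3: no rows with parent_id in {11,12}; recursion stops.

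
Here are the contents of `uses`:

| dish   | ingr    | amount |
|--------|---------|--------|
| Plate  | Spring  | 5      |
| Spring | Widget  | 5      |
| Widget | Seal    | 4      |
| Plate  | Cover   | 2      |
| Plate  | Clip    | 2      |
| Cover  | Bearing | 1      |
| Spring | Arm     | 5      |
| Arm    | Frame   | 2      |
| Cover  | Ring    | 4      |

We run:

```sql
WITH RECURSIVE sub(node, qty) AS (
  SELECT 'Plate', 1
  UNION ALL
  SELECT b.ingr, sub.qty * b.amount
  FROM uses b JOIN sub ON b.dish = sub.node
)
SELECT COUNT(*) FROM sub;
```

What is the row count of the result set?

10

Base: (Plate, qty=1).
Iteration 1: components of {Plate} -> Clip = 1*2 = 2, Cover = 1*2 = 2, Spring = 1*5 = 5.
Iteration 2: components of {Clip,Cover,Spring} -> Arm = 5*5 = 25, Bearing = 2*1 = 2, Ring = 2*4 = 8, Widget = 5*5 = 25.
Iteration 3: components of {Arm,Bearing,Ring,Widget} -> Frame = 25*2 = 50, Seal = 25*4 = 100.
Iteration 4: no further components; recursion stops.
Total rows emitted: 10.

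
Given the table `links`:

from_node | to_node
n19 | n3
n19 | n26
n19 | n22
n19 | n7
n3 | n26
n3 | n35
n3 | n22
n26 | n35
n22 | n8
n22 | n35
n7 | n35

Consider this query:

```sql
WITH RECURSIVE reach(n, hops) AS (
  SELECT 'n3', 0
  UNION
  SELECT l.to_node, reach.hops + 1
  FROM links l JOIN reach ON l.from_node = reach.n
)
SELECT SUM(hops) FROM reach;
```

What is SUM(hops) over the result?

Base: (n3, hops=0).
Iteration 1: edges from {n3} -> (n22, hops=1), (n26, hops=1), (n35, hops=1).
Iteration 2: edges from {n22,n26,n35} -> (n35, hops=2), (n8, hops=2). [UNION drops 1 duplicate row(s)]
Iteration 3: no outgoing edges from {n35,n8}; recursion stops.
SUM(hops) = 0 + 1 + 1 + 1 + 2 + 2 = 7.

7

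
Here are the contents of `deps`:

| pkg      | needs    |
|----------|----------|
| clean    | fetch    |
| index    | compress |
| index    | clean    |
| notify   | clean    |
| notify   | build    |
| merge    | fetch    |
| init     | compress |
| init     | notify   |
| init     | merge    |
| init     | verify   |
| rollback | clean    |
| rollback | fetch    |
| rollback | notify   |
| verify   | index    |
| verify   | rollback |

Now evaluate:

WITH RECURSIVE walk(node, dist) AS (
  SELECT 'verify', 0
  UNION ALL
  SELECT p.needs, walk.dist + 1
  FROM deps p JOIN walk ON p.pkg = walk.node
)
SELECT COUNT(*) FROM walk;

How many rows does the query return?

13

Base: (verify, dist=0).
Iteration 1: edges from {verify} -> (index, dist=1), (rollback, dist=1).
Iteration 2: edges from {index,rollback} -> (clean, dist=2) x2, (compress, dist=2), (fetch, dist=2), (notify, dist=2). [UNION ALL keeps all 5 new rows, including repeats]
Iteration 3: edges from {clean,compress,fetch,notify} -> (build, dist=3), (clean, dist=3), (fetch, dist=3) x2. [UNION ALL keeps all 4 new rows, including repeats]
Iteration 4: edges from {build,clean,fetch} -> (fetch, dist=4).
Iteration 5: no outgoing edges from {fetch}; recursion stops.
Total rows emitted: 13.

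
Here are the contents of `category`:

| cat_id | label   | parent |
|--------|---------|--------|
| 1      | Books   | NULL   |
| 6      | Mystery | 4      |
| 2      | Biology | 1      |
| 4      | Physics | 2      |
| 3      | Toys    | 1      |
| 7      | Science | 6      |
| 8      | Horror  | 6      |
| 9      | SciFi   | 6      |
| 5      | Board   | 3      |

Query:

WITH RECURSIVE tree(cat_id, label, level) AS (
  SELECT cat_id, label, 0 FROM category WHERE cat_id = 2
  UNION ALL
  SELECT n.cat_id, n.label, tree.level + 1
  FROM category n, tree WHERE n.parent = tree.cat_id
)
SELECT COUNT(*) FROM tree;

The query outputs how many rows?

6

Base: cat_id=2 (Biology) at level 0.
Iteration 1: rows with parent in {2} -> Physics (id 4, level 1).
Iteration 2: rows with parent in {4} -> Mystery (id 6, level 2).
Iteration 3: rows with parent in {6} -> Science (id 7, level 3), Horror (id 8, level 3), SciFi (id 9, level 3).
Iteration 4: no rows with parent in {7,8,9}; recursion stops.
Total rows emitted: 6.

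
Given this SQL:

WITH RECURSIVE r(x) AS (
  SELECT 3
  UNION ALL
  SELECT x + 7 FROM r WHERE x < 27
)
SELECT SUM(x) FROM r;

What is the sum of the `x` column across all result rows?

Base: x=3.
Iteration 1: 3 < 27 holds -> x = 3 + 7 = 10.
Iteration 2: 10 < 27 holds -> x = 10 + 7 = 17.
Iteration 3: 17 < 27 holds -> x = 17 + 7 = 24.
Iteration 4: 24 < 27 holds -> x = 24 + 7 = 31.
Iteration 5: 31 < 27 fails; recursion stops.
SUM(x) = 3 + 10 + 17 + 24 + 31 = 85.

85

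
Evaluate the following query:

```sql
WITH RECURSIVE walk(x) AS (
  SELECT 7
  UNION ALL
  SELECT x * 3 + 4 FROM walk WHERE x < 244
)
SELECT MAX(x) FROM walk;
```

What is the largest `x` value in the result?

727

Base: x=7.
Iteration 1: 7 < 244 holds -> x = 7 * 3 + 4 = 25.
Iteration 2: 25 < 244 holds -> x = 25 * 3 + 4 = 79.
Iteration 3: 79 < 244 holds -> x = 79 * 3 + 4 = 241.
Iteration 4: 241 < 244 holds -> x = 241 * 3 + 4 = 727.
Iteration 5: 727 < 244 fails; recursion stops.
x values: 7, 25, 79, 241, 727; the maximum is 727.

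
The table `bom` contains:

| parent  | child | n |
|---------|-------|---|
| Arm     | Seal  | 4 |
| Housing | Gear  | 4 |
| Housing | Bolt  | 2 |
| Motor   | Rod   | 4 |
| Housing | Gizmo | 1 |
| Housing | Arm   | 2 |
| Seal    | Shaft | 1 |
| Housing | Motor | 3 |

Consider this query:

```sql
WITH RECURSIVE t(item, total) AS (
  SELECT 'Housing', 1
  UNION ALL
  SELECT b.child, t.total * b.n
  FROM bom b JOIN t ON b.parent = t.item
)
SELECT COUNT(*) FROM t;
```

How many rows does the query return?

Base: (Housing, total=1).
Iteration 1: components of {Housing} -> Arm = 1*2 = 2, Bolt = 1*2 = 2, Gear = 1*4 = 4, Gizmo = 1*1 = 1, Motor = 1*3 = 3.
Iteration 2: components of {Arm,Bolt,Gear,Gizmo,Motor} -> Rod = 3*4 = 12, Seal = 2*4 = 8.
Iteration 3: components of {Rod,Seal} -> Shaft = 8*1 = 8.
Iteration 4: no further components; recursion stops.
Total rows emitted: 9.

9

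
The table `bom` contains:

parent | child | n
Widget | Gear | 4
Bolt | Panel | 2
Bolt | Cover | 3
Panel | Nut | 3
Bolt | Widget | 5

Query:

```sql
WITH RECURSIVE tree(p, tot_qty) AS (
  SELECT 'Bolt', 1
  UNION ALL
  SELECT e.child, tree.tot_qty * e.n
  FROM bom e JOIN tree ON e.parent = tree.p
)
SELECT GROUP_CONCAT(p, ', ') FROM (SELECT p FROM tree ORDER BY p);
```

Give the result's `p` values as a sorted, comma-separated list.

Base: (Bolt, tot_qty=1).
Iteration 1: components of {Bolt} -> Cover = 1*3 = 3, Panel = 1*2 = 2, Widget = 1*5 = 5.
Iteration 2: components of {Cover,Panel,Widget} -> Gear = 5*4 = 20, Nut = 2*3 = 6.
Iteration 3: no further components; recursion stops.

Bolt, Cover, Gear, Nut, Panel, Widget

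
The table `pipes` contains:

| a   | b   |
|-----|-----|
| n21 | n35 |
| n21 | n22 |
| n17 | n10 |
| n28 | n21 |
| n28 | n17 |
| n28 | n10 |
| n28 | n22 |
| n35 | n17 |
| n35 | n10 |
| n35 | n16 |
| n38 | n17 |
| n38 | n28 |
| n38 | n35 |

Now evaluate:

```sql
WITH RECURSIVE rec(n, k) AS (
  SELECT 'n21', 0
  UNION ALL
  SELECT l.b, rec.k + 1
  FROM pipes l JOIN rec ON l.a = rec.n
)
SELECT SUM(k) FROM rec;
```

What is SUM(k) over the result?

Base: (n21, k=0).
Iteration 1: edges from {n21} -> (n22, k=1), (n35, k=1).
Iteration 2: edges from {n22,n35} -> (n10, k=2), (n16, k=2), (n17, k=2).
Iteration 3: edges from {n10,n16,n17} -> (n10, k=3).
Iteration 4: no outgoing edges from {n10}; recursion stops.
SUM(k) = 0 + 1 + 1 + 2 + 2 + 2 + 3 = 11.

11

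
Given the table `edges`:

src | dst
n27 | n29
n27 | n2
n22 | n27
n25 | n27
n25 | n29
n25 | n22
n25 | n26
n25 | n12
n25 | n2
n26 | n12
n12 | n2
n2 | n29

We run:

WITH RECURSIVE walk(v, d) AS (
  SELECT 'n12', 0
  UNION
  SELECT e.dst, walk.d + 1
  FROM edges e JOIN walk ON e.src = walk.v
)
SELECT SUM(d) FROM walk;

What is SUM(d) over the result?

Base: (n12, d=0).
Iteration 1: edges from {n12} -> (n2, d=1).
Iteration 2: edges from {n2} -> (n29, d=2).
Iteration 3: no outgoing edges from {n29}; recursion stops.
SUM(d) = 0 + 1 + 2 = 3.

3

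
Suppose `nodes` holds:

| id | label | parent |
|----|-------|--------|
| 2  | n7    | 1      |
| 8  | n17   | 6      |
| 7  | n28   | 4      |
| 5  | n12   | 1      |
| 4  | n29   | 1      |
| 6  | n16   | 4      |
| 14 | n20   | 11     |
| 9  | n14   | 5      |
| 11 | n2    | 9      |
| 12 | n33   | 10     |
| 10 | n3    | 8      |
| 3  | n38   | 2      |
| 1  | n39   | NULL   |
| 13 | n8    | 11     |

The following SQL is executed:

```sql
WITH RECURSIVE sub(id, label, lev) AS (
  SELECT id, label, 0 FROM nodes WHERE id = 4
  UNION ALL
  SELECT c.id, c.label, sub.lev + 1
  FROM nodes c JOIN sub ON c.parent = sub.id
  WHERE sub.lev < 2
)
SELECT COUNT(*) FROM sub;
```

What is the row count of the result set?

4

Base: id=4 (n29) at lev 0.
Iteration 1: rows with parent in {4} -> n16 (id 6, lev 1), n28 (id 7, lev 1).
Iteration 2: rows with parent in {6,7} -> n17 (id 8, lev 2).
Iteration 3: lev < 2 fails for all current rows; recursion stops.
Total rows emitted: 4.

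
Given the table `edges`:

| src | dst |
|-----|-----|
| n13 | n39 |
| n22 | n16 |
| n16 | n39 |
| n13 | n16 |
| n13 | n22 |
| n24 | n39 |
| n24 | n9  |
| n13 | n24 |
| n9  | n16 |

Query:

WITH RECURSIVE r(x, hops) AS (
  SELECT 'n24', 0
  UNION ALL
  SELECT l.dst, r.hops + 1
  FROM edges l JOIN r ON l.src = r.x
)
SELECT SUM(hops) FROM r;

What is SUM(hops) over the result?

Base: (n24, hops=0).
Iteration 1: edges from {n24} -> (n39, hops=1), (n9, hops=1).
Iteration 2: edges from {n39,n9} -> (n16, hops=2).
Iteration 3: edges from {n16} -> (n39, hops=3).
Iteration 4: no outgoing edges from {n39}; recursion stops.
SUM(hops) = 0 + 1 + 1 + 2 + 3 = 7.

7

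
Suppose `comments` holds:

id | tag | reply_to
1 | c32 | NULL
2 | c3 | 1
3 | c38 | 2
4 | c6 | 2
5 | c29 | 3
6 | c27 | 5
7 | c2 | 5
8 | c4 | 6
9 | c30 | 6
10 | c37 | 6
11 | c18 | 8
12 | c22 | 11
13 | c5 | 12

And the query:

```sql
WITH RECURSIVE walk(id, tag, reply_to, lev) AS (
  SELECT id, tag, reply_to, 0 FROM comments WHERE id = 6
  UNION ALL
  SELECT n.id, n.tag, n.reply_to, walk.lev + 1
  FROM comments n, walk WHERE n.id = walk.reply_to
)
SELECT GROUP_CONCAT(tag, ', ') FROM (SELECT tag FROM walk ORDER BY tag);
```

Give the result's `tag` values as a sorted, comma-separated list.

c27, c29, c3, c32, c38

Base: id=6 (c27), reply_to=5, lev 0.
Iteration 1: join on id=5 -> c29 (id 5, reply_to=3, lev 1).
Iteration 2: join on id=3 -> c38 (id 3, reply_to=2, lev 2).
Iteration 3: join on id=2 -> c3 (id 2, reply_to=1, lev 3).
Iteration 4: join on id=1 -> c32 (id 1, reply_to=NULL, lev 4).
Iteration 5: reply_to is NULL; no match; recursion stops.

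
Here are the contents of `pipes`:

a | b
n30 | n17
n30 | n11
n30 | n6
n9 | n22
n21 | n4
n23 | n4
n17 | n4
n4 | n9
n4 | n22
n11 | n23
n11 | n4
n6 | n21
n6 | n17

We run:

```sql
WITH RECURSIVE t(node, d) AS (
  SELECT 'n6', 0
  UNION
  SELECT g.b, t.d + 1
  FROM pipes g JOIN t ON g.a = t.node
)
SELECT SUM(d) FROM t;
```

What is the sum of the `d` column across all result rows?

Base: (n6, d=0).
Iteration 1: edges from {n6} -> (n17, d=1), (n21, d=1).
Iteration 2: edges from {n17,n21} -> (n4, d=2). [UNION drops 1 duplicate row(s)]
Iteration 3: edges from {n4} -> (n22, d=3), (n9, d=3).
Iteration 4: edges from {n22,n9} -> (n22, d=4).
Iteration 5: no outgoing edges from {n22}; recursion stops.
SUM(d) = 0 + 1 + 1 + 2 + 3 + 3 + 4 = 14.

14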